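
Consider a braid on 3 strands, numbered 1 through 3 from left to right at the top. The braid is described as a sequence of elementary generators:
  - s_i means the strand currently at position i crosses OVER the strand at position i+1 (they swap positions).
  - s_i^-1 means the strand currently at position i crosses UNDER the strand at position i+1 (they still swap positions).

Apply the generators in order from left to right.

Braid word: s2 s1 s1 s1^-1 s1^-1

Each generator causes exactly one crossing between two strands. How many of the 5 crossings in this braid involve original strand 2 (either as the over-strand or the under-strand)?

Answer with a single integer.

Answer: 1

Derivation:
Gen 1: crossing 2x3. Involves strand 2? yes. Count so far: 1
Gen 2: crossing 1x3. Involves strand 2? no. Count so far: 1
Gen 3: crossing 3x1. Involves strand 2? no. Count so far: 1
Gen 4: crossing 1x3. Involves strand 2? no. Count so far: 1
Gen 5: crossing 3x1. Involves strand 2? no. Count so far: 1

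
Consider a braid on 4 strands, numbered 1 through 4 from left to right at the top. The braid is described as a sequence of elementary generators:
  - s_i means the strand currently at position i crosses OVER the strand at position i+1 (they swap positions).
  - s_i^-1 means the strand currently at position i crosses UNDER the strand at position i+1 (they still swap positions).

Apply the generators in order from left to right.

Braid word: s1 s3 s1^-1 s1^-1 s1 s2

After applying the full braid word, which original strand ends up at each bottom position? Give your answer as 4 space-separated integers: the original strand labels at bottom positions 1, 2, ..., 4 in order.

Gen 1 (s1): strand 1 crosses over strand 2. Perm now: [2 1 3 4]
Gen 2 (s3): strand 3 crosses over strand 4. Perm now: [2 1 4 3]
Gen 3 (s1^-1): strand 2 crosses under strand 1. Perm now: [1 2 4 3]
Gen 4 (s1^-1): strand 1 crosses under strand 2. Perm now: [2 1 4 3]
Gen 5 (s1): strand 2 crosses over strand 1. Perm now: [1 2 4 3]
Gen 6 (s2): strand 2 crosses over strand 4. Perm now: [1 4 2 3]

Answer: 1 4 2 3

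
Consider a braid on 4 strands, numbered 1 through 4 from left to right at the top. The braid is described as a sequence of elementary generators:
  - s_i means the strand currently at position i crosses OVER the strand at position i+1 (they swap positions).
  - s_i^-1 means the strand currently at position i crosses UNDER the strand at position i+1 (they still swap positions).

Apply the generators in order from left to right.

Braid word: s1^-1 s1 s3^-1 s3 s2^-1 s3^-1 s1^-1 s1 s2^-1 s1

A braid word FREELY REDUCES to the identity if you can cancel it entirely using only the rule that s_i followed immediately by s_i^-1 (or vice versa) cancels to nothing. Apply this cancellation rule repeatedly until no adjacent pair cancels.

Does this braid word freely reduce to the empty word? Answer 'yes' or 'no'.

Gen 1 (s1^-1): push. Stack: [s1^-1]
Gen 2 (s1): cancels prior s1^-1. Stack: []
Gen 3 (s3^-1): push. Stack: [s3^-1]
Gen 4 (s3): cancels prior s3^-1. Stack: []
Gen 5 (s2^-1): push. Stack: [s2^-1]
Gen 6 (s3^-1): push. Stack: [s2^-1 s3^-1]
Gen 7 (s1^-1): push. Stack: [s2^-1 s3^-1 s1^-1]
Gen 8 (s1): cancels prior s1^-1. Stack: [s2^-1 s3^-1]
Gen 9 (s2^-1): push. Stack: [s2^-1 s3^-1 s2^-1]
Gen 10 (s1): push. Stack: [s2^-1 s3^-1 s2^-1 s1]
Reduced word: s2^-1 s3^-1 s2^-1 s1

Answer: no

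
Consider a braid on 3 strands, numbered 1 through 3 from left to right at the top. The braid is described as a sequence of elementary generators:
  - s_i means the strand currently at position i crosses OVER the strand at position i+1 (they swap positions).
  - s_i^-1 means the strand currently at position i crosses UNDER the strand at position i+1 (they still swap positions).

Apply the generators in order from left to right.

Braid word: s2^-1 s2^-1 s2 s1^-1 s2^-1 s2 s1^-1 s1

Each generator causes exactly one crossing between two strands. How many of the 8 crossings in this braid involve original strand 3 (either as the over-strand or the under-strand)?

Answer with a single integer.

Answer: 6

Derivation:
Gen 1: crossing 2x3. Involves strand 3? yes. Count so far: 1
Gen 2: crossing 3x2. Involves strand 3? yes. Count so far: 2
Gen 3: crossing 2x3. Involves strand 3? yes. Count so far: 3
Gen 4: crossing 1x3. Involves strand 3? yes. Count so far: 4
Gen 5: crossing 1x2. Involves strand 3? no. Count so far: 4
Gen 6: crossing 2x1. Involves strand 3? no. Count so far: 4
Gen 7: crossing 3x1. Involves strand 3? yes. Count so far: 5
Gen 8: crossing 1x3. Involves strand 3? yes. Count so far: 6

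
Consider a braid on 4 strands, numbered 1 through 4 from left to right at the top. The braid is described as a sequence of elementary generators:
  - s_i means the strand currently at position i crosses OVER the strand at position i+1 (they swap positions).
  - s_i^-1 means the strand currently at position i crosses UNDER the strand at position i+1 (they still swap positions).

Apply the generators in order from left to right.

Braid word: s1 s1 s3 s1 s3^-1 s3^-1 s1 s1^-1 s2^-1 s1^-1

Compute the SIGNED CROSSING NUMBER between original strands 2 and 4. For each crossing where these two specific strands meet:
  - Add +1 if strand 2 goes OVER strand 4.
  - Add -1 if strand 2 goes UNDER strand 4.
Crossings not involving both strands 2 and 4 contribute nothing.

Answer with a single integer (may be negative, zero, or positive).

Gen 1: crossing 1x2. Both 2&4? no. Sum: 0
Gen 2: crossing 2x1. Both 2&4? no. Sum: 0
Gen 3: crossing 3x4. Both 2&4? no. Sum: 0
Gen 4: crossing 1x2. Both 2&4? no. Sum: 0
Gen 5: crossing 4x3. Both 2&4? no. Sum: 0
Gen 6: crossing 3x4. Both 2&4? no. Sum: 0
Gen 7: crossing 2x1. Both 2&4? no. Sum: 0
Gen 8: crossing 1x2. Both 2&4? no. Sum: 0
Gen 9: crossing 1x4. Both 2&4? no. Sum: 0
Gen 10: 2 under 4. Both 2&4? yes. Contrib: -1. Sum: -1

Answer: -1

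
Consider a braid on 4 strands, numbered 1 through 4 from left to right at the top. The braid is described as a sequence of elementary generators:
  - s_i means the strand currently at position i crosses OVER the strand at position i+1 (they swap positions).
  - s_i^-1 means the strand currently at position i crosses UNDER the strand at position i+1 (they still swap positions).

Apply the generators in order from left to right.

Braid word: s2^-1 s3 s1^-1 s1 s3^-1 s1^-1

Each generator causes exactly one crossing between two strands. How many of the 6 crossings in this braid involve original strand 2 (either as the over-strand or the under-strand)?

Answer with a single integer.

Answer: 3

Derivation:
Gen 1: crossing 2x3. Involves strand 2? yes. Count so far: 1
Gen 2: crossing 2x4. Involves strand 2? yes. Count so far: 2
Gen 3: crossing 1x3. Involves strand 2? no. Count so far: 2
Gen 4: crossing 3x1. Involves strand 2? no. Count so far: 2
Gen 5: crossing 4x2. Involves strand 2? yes. Count so far: 3
Gen 6: crossing 1x3. Involves strand 2? no. Count so far: 3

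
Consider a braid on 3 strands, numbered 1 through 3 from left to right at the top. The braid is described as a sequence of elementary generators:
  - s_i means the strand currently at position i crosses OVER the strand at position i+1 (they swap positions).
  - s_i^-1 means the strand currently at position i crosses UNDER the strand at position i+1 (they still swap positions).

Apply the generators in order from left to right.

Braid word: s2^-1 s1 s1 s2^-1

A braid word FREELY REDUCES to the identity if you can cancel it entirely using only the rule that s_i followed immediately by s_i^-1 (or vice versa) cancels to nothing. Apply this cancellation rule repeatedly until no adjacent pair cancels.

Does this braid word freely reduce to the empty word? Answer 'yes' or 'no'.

Gen 1 (s2^-1): push. Stack: [s2^-1]
Gen 2 (s1): push. Stack: [s2^-1 s1]
Gen 3 (s1): push. Stack: [s2^-1 s1 s1]
Gen 4 (s2^-1): push. Stack: [s2^-1 s1 s1 s2^-1]
Reduced word: s2^-1 s1 s1 s2^-1

Answer: no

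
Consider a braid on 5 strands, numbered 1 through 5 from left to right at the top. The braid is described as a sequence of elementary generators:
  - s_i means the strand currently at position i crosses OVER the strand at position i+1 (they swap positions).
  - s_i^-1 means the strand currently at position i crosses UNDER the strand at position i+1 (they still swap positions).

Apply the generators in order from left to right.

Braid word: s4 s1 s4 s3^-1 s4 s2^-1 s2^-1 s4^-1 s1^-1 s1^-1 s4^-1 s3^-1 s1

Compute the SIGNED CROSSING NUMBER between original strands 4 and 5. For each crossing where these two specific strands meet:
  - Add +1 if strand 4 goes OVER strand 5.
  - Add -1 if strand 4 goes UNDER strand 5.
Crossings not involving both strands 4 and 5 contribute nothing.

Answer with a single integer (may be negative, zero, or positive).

Answer: -1

Derivation:
Gen 1: 4 over 5. Both 4&5? yes. Contrib: +1. Sum: 1
Gen 2: crossing 1x2. Both 4&5? no. Sum: 1
Gen 3: 5 over 4. Both 4&5? yes. Contrib: -1. Sum: 0
Gen 4: crossing 3x4. Both 4&5? no. Sum: 0
Gen 5: crossing 3x5. Both 4&5? no. Sum: 0
Gen 6: crossing 1x4. Both 4&5? no. Sum: 0
Gen 7: crossing 4x1. Both 4&5? no. Sum: 0
Gen 8: crossing 5x3. Both 4&5? no. Sum: 0
Gen 9: crossing 2x1. Both 4&5? no. Sum: 0
Gen 10: crossing 1x2. Both 4&5? no. Sum: 0
Gen 11: crossing 3x5. Both 4&5? no. Sum: 0
Gen 12: 4 under 5. Both 4&5? yes. Contrib: -1. Sum: -1
Gen 13: crossing 2x1. Both 4&5? no. Sum: -1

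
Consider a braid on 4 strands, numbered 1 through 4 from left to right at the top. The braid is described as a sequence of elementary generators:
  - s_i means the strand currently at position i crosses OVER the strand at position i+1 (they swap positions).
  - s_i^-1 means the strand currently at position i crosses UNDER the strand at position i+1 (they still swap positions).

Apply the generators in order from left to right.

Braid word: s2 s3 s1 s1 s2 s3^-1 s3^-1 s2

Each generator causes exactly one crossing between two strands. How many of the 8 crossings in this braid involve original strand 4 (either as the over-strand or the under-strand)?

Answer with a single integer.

Answer: 3

Derivation:
Gen 1: crossing 2x3. Involves strand 4? no. Count so far: 0
Gen 2: crossing 2x4. Involves strand 4? yes. Count so far: 1
Gen 3: crossing 1x3. Involves strand 4? no. Count so far: 1
Gen 4: crossing 3x1. Involves strand 4? no. Count so far: 1
Gen 5: crossing 3x4. Involves strand 4? yes. Count so far: 2
Gen 6: crossing 3x2. Involves strand 4? no. Count so far: 2
Gen 7: crossing 2x3. Involves strand 4? no. Count so far: 2
Gen 8: crossing 4x3. Involves strand 4? yes. Count so far: 3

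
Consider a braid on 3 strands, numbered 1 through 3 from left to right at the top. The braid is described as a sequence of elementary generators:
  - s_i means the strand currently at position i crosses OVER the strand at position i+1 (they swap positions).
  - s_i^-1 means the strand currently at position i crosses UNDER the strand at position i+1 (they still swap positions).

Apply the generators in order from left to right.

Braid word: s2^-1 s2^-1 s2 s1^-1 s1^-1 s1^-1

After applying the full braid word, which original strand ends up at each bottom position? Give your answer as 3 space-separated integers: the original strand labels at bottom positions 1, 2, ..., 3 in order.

Gen 1 (s2^-1): strand 2 crosses under strand 3. Perm now: [1 3 2]
Gen 2 (s2^-1): strand 3 crosses under strand 2. Perm now: [1 2 3]
Gen 3 (s2): strand 2 crosses over strand 3. Perm now: [1 3 2]
Gen 4 (s1^-1): strand 1 crosses under strand 3. Perm now: [3 1 2]
Gen 5 (s1^-1): strand 3 crosses under strand 1. Perm now: [1 3 2]
Gen 6 (s1^-1): strand 1 crosses under strand 3. Perm now: [3 1 2]

Answer: 3 1 2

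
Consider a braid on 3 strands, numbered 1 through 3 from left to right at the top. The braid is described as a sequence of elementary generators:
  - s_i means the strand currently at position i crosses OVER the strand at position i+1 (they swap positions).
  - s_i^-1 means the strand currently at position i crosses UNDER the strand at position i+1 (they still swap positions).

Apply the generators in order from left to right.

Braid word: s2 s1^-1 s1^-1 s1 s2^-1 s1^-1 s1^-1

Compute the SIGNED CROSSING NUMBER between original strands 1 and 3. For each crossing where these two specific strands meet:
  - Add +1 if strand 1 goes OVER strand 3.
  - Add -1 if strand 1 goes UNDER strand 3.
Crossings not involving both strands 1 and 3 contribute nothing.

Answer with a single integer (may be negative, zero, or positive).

Gen 1: crossing 2x3. Both 1&3? no. Sum: 0
Gen 2: 1 under 3. Both 1&3? yes. Contrib: -1. Sum: -1
Gen 3: 3 under 1. Both 1&3? yes. Contrib: +1. Sum: 0
Gen 4: 1 over 3. Both 1&3? yes. Contrib: +1. Sum: 1
Gen 5: crossing 1x2. Both 1&3? no. Sum: 1
Gen 6: crossing 3x2. Both 1&3? no. Sum: 1
Gen 7: crossing 2x3. Both 1&3? no. Sum: 1

Answer: 1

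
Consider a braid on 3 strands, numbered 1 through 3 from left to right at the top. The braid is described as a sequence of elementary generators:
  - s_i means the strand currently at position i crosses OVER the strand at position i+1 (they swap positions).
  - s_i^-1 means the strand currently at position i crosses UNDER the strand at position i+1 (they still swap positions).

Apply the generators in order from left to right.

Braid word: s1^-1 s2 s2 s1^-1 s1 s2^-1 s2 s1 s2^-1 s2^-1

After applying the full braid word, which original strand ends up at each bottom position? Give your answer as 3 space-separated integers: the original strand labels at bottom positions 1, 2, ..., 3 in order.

Gen 1 (s1^-1): strand 1 crosses under strand 2. Perm now: [2 1 3]
Gen 2 (s2): strand 1 crosses over strand 3. Perm now: [2 3 1]
Gen 3 (s2): strand 3 crosses over strand 1. Perm now: [2 1 3]
Gen 4 (s1^-1): strand 2 crosses under strand 1. Perm now: [1 2 3]
Gen 5 (s1): strand 1 crosses over strand 2. Perm now: [2 1 3]
Gen 6 (s2^-1): strand 1 crosses under strand 3. Perm now: [2 3 1]
Gen 7 (s2): strand 3 crosses over strand 1. Perm now: [2 1 3]
Gen 8 (s1): strand 2 crosses over strand 1. Perm now: [1 2 3]
Gen 9 (s2^-1): strand 2 crosses under strand 3. Perm now: [1 3 2]
Gen 10 (s2^-1): strand 3 crosses under strand 2. Perm now: [1 2 3]

Answer: 1 2 3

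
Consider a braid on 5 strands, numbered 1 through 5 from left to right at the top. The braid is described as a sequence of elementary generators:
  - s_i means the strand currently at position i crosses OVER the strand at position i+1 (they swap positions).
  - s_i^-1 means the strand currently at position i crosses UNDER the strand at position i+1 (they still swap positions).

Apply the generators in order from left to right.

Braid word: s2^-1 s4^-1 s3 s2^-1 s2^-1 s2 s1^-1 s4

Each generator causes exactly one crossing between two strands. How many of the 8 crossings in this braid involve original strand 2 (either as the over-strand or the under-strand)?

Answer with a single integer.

Answer: 3

Derivation:
Gen 1: crossing 2x3. Involves strand 2? yes. Count so far: 1
Gen 2: crossing 4x5. Involves strand 2? no. Count so far: 1
Gen 3: crossing 2x5. Involves strand 2? yes. Count so far: 2
Gen 4: crossing 3x5. Involves strand 2? no. Count so far: 2
Gen 5: crossing 5x3. Involves strand 2? no. Count so far: 2
Gen 6: crossing 3x5. Involves strand 2? no. Count so far: 2
Gen 7: crossing 1x5. Involves strand 2? no. Count so far: 2
Gen 8: crossing 2x4. Involves strand 2? yes. Count so far: 3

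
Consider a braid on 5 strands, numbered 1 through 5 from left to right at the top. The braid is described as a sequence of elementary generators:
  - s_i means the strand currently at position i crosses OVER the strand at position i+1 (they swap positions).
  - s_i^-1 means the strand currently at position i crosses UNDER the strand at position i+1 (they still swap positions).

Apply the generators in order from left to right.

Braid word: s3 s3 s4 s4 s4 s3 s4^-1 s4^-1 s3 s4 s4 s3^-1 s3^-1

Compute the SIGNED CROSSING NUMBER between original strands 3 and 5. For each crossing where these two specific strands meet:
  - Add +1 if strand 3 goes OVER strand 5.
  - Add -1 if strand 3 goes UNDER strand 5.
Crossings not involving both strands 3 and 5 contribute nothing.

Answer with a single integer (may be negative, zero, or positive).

Answer: 0

Derivation:
Gen 1: crossing 3x4. Both 3&5? no. Sum: 0
Gen 2: crossing 4x3. Both 3&5? no. Sum: 0
Gen 3: crossing 4x5. Both 3&5? no. Sum: 0
Gen 4: crossing 5x4. Both 3&5? no. Sum: 0
Gen 5: crossing 4x5. Both 3&5? no. Sum: 0
Gen 6: 3 over 5. Both 3&5? yes. Contrib: +1. Sum: 1
Gen 7: crossing 3x4. Both 3&5? no. Sum: 1
Gen 8: crossing 4x3. Both 3&5? no. Sum: 1
Gen 9: 5 over 3. Both 3&5? yes. Contrib: -1. Sum: 0
Gen 10: crossing 5x4. Both 3&5? no. Sum: 0
Gen 11: crossing 4x5. Both 3&5? no. Sum: 0
Gen 12: 3 under 5. Both 3&5? yes. Contrib: -1. Sum: -1
Gen 13: 5 under 3. Both 3&5? yes. Contrib: +1. Sum: 0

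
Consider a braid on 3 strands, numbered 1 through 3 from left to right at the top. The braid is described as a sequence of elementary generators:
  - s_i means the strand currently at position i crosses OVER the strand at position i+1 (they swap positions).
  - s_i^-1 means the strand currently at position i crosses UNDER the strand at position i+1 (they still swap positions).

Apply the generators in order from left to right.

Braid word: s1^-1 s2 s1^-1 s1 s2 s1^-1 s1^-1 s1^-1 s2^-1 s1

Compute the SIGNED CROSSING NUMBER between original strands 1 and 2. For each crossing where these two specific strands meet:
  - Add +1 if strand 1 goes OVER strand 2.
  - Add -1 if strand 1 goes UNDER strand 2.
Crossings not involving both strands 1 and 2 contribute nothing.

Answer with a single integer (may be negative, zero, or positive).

Answer: 0

Derivation:
Gen 1: 1 under 2. Both 1&2? yes. Contrib: -1. Sum: -1
Gen 2: crossing 1x3. Both 1&2? no. Sum: -1
Gen 3: crossing 2x3. Both 1&2? no. Sum: -1
Gen 4: crossing 3x2. Both 1&2? no. Sum: -1
Gen 5: crossing 3x1. Both 1&2? no. Sum: -1
Gen 6: 2 under 1. Both 1&2? yes. Contrib: +1. Sum: 0
Gen 7: 1 under 2. Both 1&2? yes. Contrib: -1. Sum: -1
Gen 8: 2 under 1. Both 1&2? yes. Contrib: +1. Sum: 0
Gen 9: crossing 2x3. Both 1&2? no. Sum: 0
Gen 10: crossing 1x3. Both 1&2? no. Sum: 0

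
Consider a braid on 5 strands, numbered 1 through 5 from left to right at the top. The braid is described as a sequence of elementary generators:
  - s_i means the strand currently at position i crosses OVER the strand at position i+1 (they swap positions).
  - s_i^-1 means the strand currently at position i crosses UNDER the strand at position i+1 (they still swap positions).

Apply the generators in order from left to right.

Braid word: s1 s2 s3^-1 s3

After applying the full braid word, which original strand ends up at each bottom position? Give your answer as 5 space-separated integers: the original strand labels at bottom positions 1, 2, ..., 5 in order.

Answer: 2 3 1 4 5

Derivation:
Gen 1 (s1): strand 1 crosses over strand 2. Perm now: [2 1 3 4 5]
Gen 2 (s2): strand 1 crosses over strand 3. Perm now: [2 3 1 4 5]
Gen 3 (s3^-1): strand 1 crosses under strand 4. Perm now: [2 3 4 1 5]
Gen 4 (s3): strand 4 crosses over strand 1. Perm now: [2 3 1 4 5]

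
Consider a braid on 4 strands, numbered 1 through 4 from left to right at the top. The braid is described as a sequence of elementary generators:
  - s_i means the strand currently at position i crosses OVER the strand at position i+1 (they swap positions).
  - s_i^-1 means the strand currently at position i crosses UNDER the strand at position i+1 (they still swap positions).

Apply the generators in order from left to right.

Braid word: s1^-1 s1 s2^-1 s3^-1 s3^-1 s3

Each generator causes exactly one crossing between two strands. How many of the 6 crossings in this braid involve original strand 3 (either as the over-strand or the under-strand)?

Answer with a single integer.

Answer: 1

Derivation:
Gen 1: crossing 1x2. Involves strand 3? no. Count so far: 0
Gen 2: crossing 2x1. Involves strand 3? no. Count so far: 0
Gen 3: crossing 2x3. Involves strand 3? yes. Count so far: 1
Gen 4: crossing 2x4. Involves strand 3? no. Count so far: 1
Gen 5: crossing 4x2. Involves strand 3? no. Count so far: 1
Gen 6: crossing 2x4. Involves strand 3? no. Count so far: 1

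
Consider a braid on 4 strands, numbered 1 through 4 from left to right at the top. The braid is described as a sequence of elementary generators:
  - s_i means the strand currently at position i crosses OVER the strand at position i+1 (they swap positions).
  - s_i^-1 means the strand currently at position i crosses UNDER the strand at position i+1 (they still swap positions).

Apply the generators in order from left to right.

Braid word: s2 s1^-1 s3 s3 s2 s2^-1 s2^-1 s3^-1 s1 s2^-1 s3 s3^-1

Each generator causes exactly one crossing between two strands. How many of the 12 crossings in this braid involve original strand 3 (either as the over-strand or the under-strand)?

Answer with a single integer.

Answer: 6

Derivation:
Gen 1: crossing 2x3. Involves strand 3? yes. Count so far: 1
Gen 2: crossing 1x3. Involves strand 3? yes. Count so far: 2
Gen 3: crossing 2x4. Involves strand 3? no. Count so far: 2
Gen 4: crossing 4x2. Involves strand 3? no. Count so far: 2
Gen 5: crossing 1x2. Involves strand 3? no. Count so far: 2
Gen 6: crossing 2x1. Involves strand 3? no. Count so far: 2
Gen 7: crossing 1x2. Involves strand 3? no. Count so far: 2
Gen 8: crossing 1x4. Involves strand 3? no. Count so far: 2
Gen 9: crossing 3x2. Involves strand 3? yes. Count so far: 3
Gen 10: crossing 3x4. Involves strand 3? yes. Count so far: 4
Gen 11: crossing 3x1. Involves strand 3? yes. Count so far: 5
Gen 12: crossing 1x3. Involves strand 3? yes. Count so far: 6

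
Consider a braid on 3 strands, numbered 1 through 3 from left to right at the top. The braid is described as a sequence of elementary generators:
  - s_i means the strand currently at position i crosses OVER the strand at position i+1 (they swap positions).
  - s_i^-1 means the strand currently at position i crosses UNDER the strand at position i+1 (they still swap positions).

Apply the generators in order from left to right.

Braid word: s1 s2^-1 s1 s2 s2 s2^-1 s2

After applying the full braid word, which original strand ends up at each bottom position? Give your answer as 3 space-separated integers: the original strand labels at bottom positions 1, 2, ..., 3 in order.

Answer: 3 2 1

Derivation:
Gen 1 (s1): strand 1 crosses over strand 2. Perm now: [2 1 3]
Gen 2 (s2^-1): strand 1 crosses under strand 3. Perm now: [2 3 1]
Gen 3 (s1): strand 2 crosses over strand 3. Perm now: [3 2 1]
Gen 4 (s2): strand 2 crosses over strand 1. Perm now: [3 1 2]
Gen 5 (s2): strand 1 crosses over strand 2. Perm now: [3 2 1]
Gen 6 (s2^-1): strand 2 crosses under strand 1. Perm now: [3 1 2]
Gen 7 (s2): strand 1 crosses over strand 2. Perm now: [3 2 1]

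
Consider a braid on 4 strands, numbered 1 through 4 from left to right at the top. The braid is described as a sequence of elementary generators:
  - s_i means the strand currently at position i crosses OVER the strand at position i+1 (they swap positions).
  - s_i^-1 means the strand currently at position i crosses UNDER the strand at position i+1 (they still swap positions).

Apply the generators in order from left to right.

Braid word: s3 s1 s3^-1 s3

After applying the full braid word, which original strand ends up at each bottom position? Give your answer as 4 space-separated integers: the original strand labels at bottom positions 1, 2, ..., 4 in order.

Answer: 2 1 4 3

Derivation:
Gen 1 (s3): strand 3 crosses over strand 4. Perm now: [1 2 4 3]
Gen 2 (s1): strand 1 crosses over strand 2. Perm now: [2 1 4 3]
Gen 3 (s3^-1): strand 4 crosses under strand 3. Perm now: [2 1 3 4]
Gen 4 (s3): strand 3 crosses over strand 4. Perm now: [2 1 4 3]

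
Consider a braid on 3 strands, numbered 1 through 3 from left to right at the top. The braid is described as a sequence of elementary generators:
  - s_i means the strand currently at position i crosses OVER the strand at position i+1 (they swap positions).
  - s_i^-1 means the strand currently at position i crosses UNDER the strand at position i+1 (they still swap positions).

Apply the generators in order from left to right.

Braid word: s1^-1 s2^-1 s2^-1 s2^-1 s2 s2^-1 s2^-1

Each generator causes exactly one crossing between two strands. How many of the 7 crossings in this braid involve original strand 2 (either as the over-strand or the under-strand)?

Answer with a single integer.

Gen 1: crossing 1x2. Involves strand 2? yes. Count so far: 1
Gen 2: crossing 1x3. Involves strand 2? no. Count so far: 1
Gen 3: crossing 3x1. Involves strand 2? no. Count so far: 1
Gen 4: crossing 1x3. Involves strand 2? no. Count so far: 1
Gen 5: crossing 3x1. Involves strand 2? no. Count so far: 1
Gen 6: crossing 1x3. Involves strand 2? no. Count so far: 1
Gen 7: crossing 3x1. Involves strand 2? no. Count so far: 1

Answer: 1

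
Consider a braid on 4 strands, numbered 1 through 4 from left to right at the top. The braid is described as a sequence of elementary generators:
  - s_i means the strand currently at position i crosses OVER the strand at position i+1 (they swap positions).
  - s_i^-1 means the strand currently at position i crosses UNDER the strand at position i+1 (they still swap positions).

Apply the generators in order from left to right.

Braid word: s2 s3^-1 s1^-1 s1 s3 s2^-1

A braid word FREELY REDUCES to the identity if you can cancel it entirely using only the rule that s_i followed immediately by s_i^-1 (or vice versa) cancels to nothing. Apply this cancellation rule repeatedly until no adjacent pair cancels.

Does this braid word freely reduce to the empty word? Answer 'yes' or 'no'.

Gen 1 (s2): push. Stack: [s2]
Gen 2 (s3^-1): push. Stack: [s2 s3^-1]
Gen 3 (s1^-1): push. Stack: [s2 s3^-1 s1^-1]
Gen 4 (s1): cancels prior s1^-1. Stack: [s2 s3^-1]
Gen 5 (s3): cancels prior s3^-1. Stack: [s2]
Gen 6 (s2^-1): cancels prior s2. Stack: []
Reduced word: (empty)

Answer: yes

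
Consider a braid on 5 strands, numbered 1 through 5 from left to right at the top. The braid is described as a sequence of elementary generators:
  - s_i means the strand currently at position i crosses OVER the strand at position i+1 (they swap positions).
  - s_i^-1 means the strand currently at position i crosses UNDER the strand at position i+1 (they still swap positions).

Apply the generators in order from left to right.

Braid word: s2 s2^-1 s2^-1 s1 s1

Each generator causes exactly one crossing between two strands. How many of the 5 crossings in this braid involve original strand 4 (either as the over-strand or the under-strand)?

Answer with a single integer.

Gen 1: crossing 2x3. Involves strand 4? no. Count so far: 0
Gen 2: crossing 3x2. Involves strand 4? no. Count so far: 0
Gen 3: crossing 2x3. Involves strand 4? no. Count so far: 0
Gen 4: crossing 1x3. Involves strand 4? no. Count so far: 0
Gen 5: crossing 3x1. Involves strand 4? no. Count so far: 0

Answer: 0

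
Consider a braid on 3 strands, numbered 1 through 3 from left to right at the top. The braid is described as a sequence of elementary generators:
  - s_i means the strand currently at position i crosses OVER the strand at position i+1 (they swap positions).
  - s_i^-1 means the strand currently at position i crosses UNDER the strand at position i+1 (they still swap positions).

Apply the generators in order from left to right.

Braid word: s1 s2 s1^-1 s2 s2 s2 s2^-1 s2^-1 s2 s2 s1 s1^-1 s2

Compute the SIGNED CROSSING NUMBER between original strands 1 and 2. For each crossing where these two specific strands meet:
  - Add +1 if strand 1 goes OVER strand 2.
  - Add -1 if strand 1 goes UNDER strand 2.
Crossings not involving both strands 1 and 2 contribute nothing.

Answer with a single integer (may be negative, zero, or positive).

Answer: 1

Derivation:
Gen 1: 1 over 2. Both 1&2? yes. Contrib: +1. Sum: 1
Gen 2: crossing 1x3. Both 1&2? no. Sum: 1
Gen 3: crossing 2x3. Both 1&2? no. Sum: 1
Gen 4: 2 over 1. Both 1&2? yes. Contrib: -1. Sum: 0
Gen 5: 1 over 2. Both 1&2? yes. Contrib: +1. Sum: 1
Gen 6: 2 over 1. Both 1&2? yes. Contrib: -1. Sum: 0
Gen 7: 1 under 2. Both 1&2? yes. Contrib: -1. Sum: -1
Gen 8: 2 under 1. Both 1&2? yes. Contrib: +1. Sum: 0
Gen 9: 1 over 2. Both 1&2? yes. Contrib: +1. Sum: 1
Gen 10: 2 over 1. Both 1&2? yes. Contrib: -1. Sum: 0
Gen 11: crossing 3x1. Both 1&2? no. Sum: 0
Gen 12: crossing 1x3. Both 1&2? no. Sum: 0
Gen 13: 1 over 2. Both 1&2? yes. Contrib: +1. Sum: 1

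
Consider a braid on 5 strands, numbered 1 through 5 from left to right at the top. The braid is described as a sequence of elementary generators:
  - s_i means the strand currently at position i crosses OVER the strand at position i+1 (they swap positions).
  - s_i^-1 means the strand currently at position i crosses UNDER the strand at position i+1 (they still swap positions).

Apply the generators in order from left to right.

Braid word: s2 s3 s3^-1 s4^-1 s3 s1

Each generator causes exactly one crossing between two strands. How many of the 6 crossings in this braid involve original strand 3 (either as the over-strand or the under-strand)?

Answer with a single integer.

Answer: 2

Derivation:
Gen 1: crossing 2x3. Involves strand 3? yes. Count so far: 1
Gen 2: crossing 2x4. Involves strand 3? no. Count so far: 1
Gen 3: crossing 4x2. Involves strand 3? no. Count so far: 1
Gen 4: crossing 4x5. Involves strand 3? no. Count so far: 1
Gen 5: crossing 2x5. Involves strand 3? no. Count so far: 1
Gen 6: crossing 1x3. Involves strand 3? yes. Count so far: 2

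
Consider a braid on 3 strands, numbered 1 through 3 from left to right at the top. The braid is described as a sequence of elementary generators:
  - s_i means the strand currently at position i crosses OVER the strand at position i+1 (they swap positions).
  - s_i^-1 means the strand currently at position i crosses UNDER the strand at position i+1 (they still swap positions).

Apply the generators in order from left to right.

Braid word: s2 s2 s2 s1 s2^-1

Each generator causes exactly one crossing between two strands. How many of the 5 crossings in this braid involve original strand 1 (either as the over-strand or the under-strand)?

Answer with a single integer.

Gen 1: crossing 2x3. Involves strand 1? no. Count so far: 0
Gen 2: crossing 3x2. Involves strand 1? no. Count so far: 0
Gen 3: crossing 2x3. Involves strand 1? no. Count so far: 0
Gen 4: crossing 1x3. Involves strand 1? yes. Count so far: 1
Gen 5: crossing 1x2. Involves strand 1? yes. Count so far: 2

Answer: 2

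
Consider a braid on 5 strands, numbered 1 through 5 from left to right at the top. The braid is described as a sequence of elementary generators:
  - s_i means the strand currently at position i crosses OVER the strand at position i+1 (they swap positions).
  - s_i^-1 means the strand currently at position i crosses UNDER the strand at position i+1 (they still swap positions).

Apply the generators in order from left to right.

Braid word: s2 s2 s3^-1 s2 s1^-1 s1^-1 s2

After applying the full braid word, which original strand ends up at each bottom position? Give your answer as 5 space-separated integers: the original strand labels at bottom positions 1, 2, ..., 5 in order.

Gen 1 (s2): strand 2 crosses over strand 3. Perm now: [1 3 2 4 5]
Gen 2 (s2): strand 3 crosses over strand 2. Perm now: [1 2 3 4 5]
Gen 3 (s3^-1): strand 3 crosses under strand 4. Perm now: [1 2 4 3 5]
Gen 4 (s2): strand 2 crosses over strand 4. Perm now: [1 4 2 3 5]
Gen 5 (s1^-1): strand 1 crosses under strand 4. Perm now: [4 1 2 3 5]
Gen 6 (s1^-1): strand 4 crosses under strand 1. Perm now: [1 4 2 3 5]
Gen 7 (s2): strand 4 crosses over strand 2. Perm now: [1 2 4 3 5]

Answer: 1 2 4 3 5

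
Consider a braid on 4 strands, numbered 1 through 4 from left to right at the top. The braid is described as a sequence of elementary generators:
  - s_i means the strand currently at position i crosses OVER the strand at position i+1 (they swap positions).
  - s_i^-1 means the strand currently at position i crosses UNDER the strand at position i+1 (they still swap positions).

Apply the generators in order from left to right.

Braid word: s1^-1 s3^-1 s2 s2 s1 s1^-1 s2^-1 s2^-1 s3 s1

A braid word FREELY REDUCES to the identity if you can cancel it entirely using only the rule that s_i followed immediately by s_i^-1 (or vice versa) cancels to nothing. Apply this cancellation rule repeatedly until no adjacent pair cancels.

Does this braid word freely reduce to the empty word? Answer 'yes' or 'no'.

Answer: yes

Derivation:
Gen 1 (s1^-1): push. Stack: [s1^-1]
Gen 2 (s3^-1): push. Stack: [s1^-1 s3^-1]
Gen 3 (s2): push. Stack: [s1^-1 s3^-1 s2]
Gen 4 (s2): push. Stack: [s1^-1 s3^-1 s2 s2]
Gen 5 (s1): push. Stack: [s1^-1 s3^-1 s2 s2 s1]
Gen 6 (s1^-1): cancels prior s1. Stack: [s1^-1 s3^-1 s2 s2]
Gen 7 (s2^-1): cancels prior s2. Stack: [s1^-1 s3^-1 s2]
Gen 8 (s2^-1): cancels prior s2. Stack: [s1^-1 s3^-1]
Gen 9 (s3): cancels prior s3^-1. Stack: [s1^-1]
Gen 10 (s1): cancels prior s1^-1. Stack: []
Reduced word: (empty)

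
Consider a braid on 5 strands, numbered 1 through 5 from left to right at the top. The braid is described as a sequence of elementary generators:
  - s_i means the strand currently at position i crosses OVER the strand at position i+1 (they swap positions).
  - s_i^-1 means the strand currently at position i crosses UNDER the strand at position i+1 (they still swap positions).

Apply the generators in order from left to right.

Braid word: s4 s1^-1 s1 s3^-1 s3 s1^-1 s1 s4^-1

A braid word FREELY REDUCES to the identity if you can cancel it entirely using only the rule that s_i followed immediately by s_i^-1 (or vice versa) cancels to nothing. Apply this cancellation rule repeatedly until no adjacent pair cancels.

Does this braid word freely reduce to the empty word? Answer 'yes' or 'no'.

Answer: yes

Derivation:
Gen 1 (s4): push. Stack: [s4]
Gen 2 (s1^-1): push. Stack: [s4 s1^-1]
Gen 3 (s1): cancels prior s1^-1. Stack: [s4]
Gen 4 (s3^-1): push. Stack: [s4 s3^-1]
Gen 5 (s3): cancels prior s3^-1. Stack: [s4]
Gen 6 (s1^-1): push. Stack: [s4 s1^-1]
Gen 7 (s1): cancels prior s1^-1. Stack: [s4]
Gen 8 (s4^-1): cancels prior s4. Stack: []
Reduced word: (empty)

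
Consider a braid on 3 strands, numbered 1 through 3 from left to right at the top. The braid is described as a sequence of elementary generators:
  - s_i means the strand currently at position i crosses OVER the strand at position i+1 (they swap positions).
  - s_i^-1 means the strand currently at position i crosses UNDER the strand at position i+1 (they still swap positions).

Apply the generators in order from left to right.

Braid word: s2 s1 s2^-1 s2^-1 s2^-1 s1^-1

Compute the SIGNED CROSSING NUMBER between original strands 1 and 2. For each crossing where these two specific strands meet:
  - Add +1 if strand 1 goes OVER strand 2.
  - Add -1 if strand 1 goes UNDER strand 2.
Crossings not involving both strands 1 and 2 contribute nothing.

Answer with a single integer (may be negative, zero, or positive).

Answer: -1

Derivation:
Gen 1: crossing 2x3. Both 1&2? no. Sum: 0
Gen 2: crossing 1x3. Both 1&2? no. Sum: 0
Gen 3: 1 under 2. Both 1&2? yes. Contrib: -1. Sum: -1
Gen 4: 2 under 1. Both 1&2? yes. Contrib: +1. Sum: 0
Gen 5: 1 under 2. Both 1&2? yes. Contrib: -1. Sum: -1
Gen 6: crossing 3x2. Both 1&2? no. Sum: -1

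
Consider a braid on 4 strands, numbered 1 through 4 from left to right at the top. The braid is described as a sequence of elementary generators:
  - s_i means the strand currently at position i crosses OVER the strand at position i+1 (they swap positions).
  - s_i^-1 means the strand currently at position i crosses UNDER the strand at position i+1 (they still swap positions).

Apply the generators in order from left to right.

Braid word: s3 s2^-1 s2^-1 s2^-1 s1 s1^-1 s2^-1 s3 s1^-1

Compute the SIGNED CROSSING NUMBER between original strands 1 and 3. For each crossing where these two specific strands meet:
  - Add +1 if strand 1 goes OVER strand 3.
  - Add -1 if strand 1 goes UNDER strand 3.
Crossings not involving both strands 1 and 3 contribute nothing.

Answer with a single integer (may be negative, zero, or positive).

Gen 1: crossing 3x4. Both 1&3? no. Sum: 0
Gen 2: crossing 2x4. Both 1&3? no. Sum: 0
Gen 3: crossing 4x2. Both 1&3? no. Sum: 0
Gen 4: crossing 2x4. Both 1&3? no. Sum: 0
Gen 5: crossing 1x4. Both 1&3? no. Sum: 0
Gen 6: crossing 4x1. Both 1&3? no. Sum: 0
Gen 7: crossing 4x2. Both 1&3? no. Sum: 0
Gen 8: crossing 4x3. Both 1&3? no. Sum: 0
Gen 9: crossing 1x2. Both 1&3? no. Sum: 0

Answer: 0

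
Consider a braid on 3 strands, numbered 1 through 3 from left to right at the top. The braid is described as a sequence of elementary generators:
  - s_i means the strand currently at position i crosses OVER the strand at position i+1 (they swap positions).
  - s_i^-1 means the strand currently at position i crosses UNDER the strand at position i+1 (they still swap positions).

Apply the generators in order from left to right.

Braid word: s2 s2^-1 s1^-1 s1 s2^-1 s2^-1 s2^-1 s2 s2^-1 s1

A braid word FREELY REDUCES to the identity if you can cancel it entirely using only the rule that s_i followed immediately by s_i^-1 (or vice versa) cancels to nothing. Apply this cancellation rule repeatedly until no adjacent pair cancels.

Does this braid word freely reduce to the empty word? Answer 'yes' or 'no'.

Answer: no

Derivation:
Gen 1 (s2): push. Stack: [s2]
Gen 2 (s2^-1): cancels prior s2. Stack: []
Gen 3 (s1^-1): push. Stack: [s1^-1]
Gen 4 (s1): cancels prior s1^-1. Stack: []
Gen 5 (s2^-1): push. Stack: [s2^-1]
Gen 6 (s2^-1): push. Stack: [s2^-1 s2^-1]
Gen 7 (s2^-1): push. Stack: [s2^-1 s2^-1 s2^-1]
Gen 8 (s2): cancels prior s2^-1. Stack: [s2^-1 s2^-1]
Gen 9 (s2^-1): push. Stack: [s2^-1 s2^-1 s2^-1]
Gen 10 (s1): push. Stack: [s2^-1 s2^-1 s2^-1 s1]
Reduced word: s2^-1 s2^-1 s2^-1 s1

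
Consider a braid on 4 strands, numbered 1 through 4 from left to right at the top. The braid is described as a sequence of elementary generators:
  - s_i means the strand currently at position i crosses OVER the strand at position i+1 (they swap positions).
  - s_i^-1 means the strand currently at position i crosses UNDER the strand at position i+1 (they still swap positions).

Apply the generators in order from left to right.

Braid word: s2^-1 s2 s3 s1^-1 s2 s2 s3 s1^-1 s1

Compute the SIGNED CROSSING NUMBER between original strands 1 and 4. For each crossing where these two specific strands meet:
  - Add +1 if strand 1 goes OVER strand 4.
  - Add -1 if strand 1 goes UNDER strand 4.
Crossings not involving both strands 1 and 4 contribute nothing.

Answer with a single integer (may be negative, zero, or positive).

Gen 1: crossing 2x3. Both 1&4? no. Sum: 0
Gen 2: crossing 3x2. Both 1&4? no. Sum: 0
Gen 3: crossing 3x4. Both 1&4? no. Sum: 0
Gen 4: crossing 1x2. Both 1&4? no. Sum: 0
Gen 5: 1 over 4. Both 1&4? yes. Contrib: +1. Sum: 1
Gen 6: 4 over 1. Both 1&4? yes. Contrib: -1. Sum: 0
Gen 7: crossing 4x3. Both 1&4? no. Sum: 0
Gen 8: crossing 2x1. Both 1&4? no. Sum: 0
Gen 9: crossing 1x2. Both 1&4? no. Sum: 0

Answer: 0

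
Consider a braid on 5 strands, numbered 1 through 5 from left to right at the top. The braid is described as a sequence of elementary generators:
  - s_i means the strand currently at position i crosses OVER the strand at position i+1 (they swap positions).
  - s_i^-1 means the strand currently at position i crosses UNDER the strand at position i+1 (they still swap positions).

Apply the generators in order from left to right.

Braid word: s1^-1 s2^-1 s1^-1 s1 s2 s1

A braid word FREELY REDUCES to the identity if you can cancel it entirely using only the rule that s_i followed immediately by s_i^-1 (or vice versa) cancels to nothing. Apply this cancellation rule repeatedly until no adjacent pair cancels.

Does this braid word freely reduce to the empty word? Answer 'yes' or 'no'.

Gen 1 (s1^-1): push. Stack: [s1^-1]
Gen 2 (s2^-1): push. Stack: [s1^-1 s2^-1]
Gen 3 (s1^-1): push. Stack: [s1^-1 s2^-1 s1^-1]
Gen 4 (s1): cancels prior s1^-1. Stack: [s1^-1 s2^-1]
Gen 5 (s2): cancels prior s2^-1. Stack: [s1^-1]
Gen 6 (s1): cancels prior s1^-1. Stack: []
Reduced word: (empty)

Answer: yes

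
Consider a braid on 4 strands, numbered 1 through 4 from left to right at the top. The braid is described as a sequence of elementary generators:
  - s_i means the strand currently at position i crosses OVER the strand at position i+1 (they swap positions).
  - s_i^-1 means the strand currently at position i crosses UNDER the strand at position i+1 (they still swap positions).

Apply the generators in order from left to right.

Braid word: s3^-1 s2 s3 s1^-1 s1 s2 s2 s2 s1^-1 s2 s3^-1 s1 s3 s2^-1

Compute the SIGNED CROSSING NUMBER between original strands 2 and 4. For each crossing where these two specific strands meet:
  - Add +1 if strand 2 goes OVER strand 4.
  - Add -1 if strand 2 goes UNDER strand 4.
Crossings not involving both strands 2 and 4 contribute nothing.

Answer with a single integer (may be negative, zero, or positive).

Gen 1: crossing 3x4. Both 2&4? no. Sum: 0
Gen 2: 2 over 4. Both 2&4? yes. Contrib: +1. Sum: 1
Gen 3: crossing 2x3. Both 2&4? no. Sum: 1
Gen 4: crossing 1x4. Both 2&4? no. Sum: 1
Gen 5: crossing 4x1. Both 2&4? no. Sum: 1
Gen 6: crossing 4x3. Both 2&4? no. Sum: 1
Gen 7: crossing 3x4. Both 2&4? no. Sum: 1
Gen 8: crossing 4x3. Both 2&4? no. Sum: 1
Gen 9: crossing 1x3. Both 2&4? no. Sum: 1
Gen 10: crossing 1x4. Both 2&4? no. Sum: 1
Gen 11: crossing 1x2. Both 2&4? no. Sum: 1
Gen 12: crossing 3x4. Both 2&4? no. Sum: 1
Gen 13: crossing 2x1. Both 2&4? no. Sum: 1
Gen 14: crossing 3x1. Both 2&4? no. Sum: 1

Answer: 1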